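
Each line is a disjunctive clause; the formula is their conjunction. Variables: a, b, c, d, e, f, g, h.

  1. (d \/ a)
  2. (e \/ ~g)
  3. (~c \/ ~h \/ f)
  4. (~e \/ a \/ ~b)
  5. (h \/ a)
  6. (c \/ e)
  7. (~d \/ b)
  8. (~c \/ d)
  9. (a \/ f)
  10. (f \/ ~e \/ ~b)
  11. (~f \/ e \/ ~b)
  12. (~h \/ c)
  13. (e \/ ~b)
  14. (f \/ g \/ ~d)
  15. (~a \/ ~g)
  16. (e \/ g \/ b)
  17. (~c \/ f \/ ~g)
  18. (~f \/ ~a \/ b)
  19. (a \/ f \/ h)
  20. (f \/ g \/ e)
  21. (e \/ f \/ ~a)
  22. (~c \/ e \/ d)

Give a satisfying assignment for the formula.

a = True  b = True  c = False  d = False  e = True  f = True  g = False  h = False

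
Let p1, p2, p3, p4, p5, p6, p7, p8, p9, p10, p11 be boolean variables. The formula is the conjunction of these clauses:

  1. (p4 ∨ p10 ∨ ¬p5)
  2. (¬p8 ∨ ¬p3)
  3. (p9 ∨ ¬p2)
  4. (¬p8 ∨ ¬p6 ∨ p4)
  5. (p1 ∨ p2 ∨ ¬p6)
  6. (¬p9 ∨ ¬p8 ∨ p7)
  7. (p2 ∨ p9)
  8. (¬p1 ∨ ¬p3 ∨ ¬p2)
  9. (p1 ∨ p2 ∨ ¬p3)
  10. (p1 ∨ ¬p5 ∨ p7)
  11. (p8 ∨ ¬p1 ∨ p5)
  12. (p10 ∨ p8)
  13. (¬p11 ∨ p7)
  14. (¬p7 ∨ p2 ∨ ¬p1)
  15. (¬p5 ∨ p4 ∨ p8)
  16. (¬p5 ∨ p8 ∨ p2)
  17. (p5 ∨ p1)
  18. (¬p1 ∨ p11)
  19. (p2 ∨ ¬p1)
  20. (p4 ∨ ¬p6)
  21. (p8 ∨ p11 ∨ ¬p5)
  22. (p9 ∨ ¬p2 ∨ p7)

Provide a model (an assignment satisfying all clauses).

p1=T, p2=T, p3=F, p4=F, p5=F, p6=F, p7=T, p8=T, p9=T, p10=T, p11=T

p3 occurs only negated in the remaining clauses — set p3 = False.
p6 occurs only negated in the remaining clauses — set p6 = False.
Try p1 = True.
  then p11 is forced to True.
  then p7 is forced to True.
  then p2 is forced to True.
  then p9 is forced to True.
Branch on p4: take p4 = False.
Try p5 = False.
  then p8 is forced to True.
p10 is now unconstrained; take p10 = True.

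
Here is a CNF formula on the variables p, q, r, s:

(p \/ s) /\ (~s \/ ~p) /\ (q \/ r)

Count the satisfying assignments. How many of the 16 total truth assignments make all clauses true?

The models are:
  p=F q=F r=T s=T
  p=F q=T r=F s=T
  p=F q=T r=T s=T
  p=T q=F r=T s=F
  p=T q=T r=F s=F
  p=T q=T r=T s=F
That's 6 in total.

6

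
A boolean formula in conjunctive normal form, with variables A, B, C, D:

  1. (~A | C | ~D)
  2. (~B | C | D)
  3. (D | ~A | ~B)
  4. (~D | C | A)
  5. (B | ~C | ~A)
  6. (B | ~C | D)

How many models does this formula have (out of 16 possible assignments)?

Satisfying assignments:
  A=0 B=0 C=0 D=0
  A=0 B=0 C=1 D=1
  A=0 B=1 C=1 D=0
  A=0 B=1 C=1 D=1
  A=1 B=0 C=0 D=0
  A=1 B=1 C=1 D=1
That's 6 in total.

6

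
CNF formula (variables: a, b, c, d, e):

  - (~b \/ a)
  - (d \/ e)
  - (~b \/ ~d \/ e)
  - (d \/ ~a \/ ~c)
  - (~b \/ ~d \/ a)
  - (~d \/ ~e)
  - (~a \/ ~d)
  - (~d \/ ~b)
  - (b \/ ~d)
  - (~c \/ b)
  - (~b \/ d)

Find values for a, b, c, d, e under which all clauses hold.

Pure literal: c appears only negated; assign c = False.
Set a = False and propagate.
  then b is forced to False.
  then d is forced to False.
  then e is forced to True.

a=F, b=F, c=F, d=F, e=T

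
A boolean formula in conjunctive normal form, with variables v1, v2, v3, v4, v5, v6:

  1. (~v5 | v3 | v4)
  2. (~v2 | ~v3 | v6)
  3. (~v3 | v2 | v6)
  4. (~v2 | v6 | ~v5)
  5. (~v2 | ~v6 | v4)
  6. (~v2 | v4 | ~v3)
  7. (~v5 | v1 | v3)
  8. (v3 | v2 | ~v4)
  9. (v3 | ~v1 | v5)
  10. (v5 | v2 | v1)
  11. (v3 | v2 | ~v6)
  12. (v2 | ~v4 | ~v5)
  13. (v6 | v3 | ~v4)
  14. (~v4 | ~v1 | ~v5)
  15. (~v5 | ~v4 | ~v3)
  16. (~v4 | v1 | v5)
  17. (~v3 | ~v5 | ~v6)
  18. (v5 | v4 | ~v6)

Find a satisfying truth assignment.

Set v1 = True and propagate.
Branch on v2: take v2 = False.
For the remaining variables, v3 = True, v4 = True, v5 = False, v6 = True works.

v1=T, v2=F, v3=T, v4=T, v5=F, v6=T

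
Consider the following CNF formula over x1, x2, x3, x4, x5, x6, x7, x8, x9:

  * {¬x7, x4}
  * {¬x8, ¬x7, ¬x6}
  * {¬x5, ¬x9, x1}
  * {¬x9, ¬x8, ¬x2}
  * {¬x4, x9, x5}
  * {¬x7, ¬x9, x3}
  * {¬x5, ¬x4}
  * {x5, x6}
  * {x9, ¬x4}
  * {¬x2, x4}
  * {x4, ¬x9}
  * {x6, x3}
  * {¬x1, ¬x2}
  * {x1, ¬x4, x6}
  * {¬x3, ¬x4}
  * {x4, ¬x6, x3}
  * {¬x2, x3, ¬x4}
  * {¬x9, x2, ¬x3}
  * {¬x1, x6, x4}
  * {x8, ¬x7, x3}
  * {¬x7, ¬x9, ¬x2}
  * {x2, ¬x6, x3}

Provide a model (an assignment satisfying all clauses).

x1=0, x2=0, x3=1, x4=0, x5=0, x6=1, x7=0, x8=1, x9=0

Check each clause:
  1. {x4, ¬x7} — ¬x7 is true.
  2. {¬x6, ¬x8, ¬x7} — ¬x7 is true.
  3. {¬x5, ¬x9, x1} — ¬x5 is true.
  4. {¬x9, ¬x8, ¬x2} — ¬x2 is true.
  5. {x5, ¬x4, x9} — ¬x4 is true.
  6. {¬x7, ¬x9, x3} — ¬x7 is true.
  7. {¬x4, ¬x5} — ¬x5 is true.
  8. {x5, x6} — x6 is true.
  9. {¬x4, x9} — ¬x4 is true.
  10. {¬x2, x4} — ¬x2 is true.
  11. {x4, ¬x9} — ¬x9 is true.
  12. {x3, x6} — x3 is true.
  13. {¬x1, ¬x2} — ¬x1 is true.
  14. {¬x4, x6, x1} — ¬x4 is true.
  15. {¬x3, ¬x4} — ¬x4 is true.
  16. {x3, ¬x6, x4} — x3 is true.
  17. {x3, ¬x2, ¬x4} — x3 is true.
  18. {¬x9, ¬x3, x2} — ¬x9 is true.
  19. {¬x1, x6, x4} — ¬x1 is true.
  20. {x3, x8, ¬x7} — x8 is true.
  21. {¬x9, ¬x2, ¬x7} — ¬x7 is true.
  22. {x2, x3, ¬x6} — x3 is true.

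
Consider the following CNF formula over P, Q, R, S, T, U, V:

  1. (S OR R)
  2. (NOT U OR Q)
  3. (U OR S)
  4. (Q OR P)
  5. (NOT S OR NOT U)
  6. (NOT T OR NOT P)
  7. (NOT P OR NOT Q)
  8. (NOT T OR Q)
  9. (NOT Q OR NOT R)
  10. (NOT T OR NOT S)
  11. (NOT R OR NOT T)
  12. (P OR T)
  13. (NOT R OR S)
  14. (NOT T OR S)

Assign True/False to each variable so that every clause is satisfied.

Branch on P: take P = True.
  then T is forced to False.
  then Q is forced to False.
  then U is forced to False.
  then S is forced to True.
R, V are now unconstrained; take R = False, V = True.
Every clause has at least one true literal under this assignment.

P = T, Q = F, R = F, S = T, T = F, U = F, V = T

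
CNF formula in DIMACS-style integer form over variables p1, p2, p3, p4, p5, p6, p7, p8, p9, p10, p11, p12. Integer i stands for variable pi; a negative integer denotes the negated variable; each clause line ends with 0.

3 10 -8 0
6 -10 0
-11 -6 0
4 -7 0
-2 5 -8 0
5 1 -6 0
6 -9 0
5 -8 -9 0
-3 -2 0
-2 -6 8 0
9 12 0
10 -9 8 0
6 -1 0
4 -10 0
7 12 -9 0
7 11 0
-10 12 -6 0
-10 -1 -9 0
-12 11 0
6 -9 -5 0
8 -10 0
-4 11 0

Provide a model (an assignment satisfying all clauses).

Pure literal: p2 appears only negated; assign p2 = False.
Try p1 = False.
Set p3 = True and propagate.
Branch on p4: take p4 = True.
  then p11 is forced to True.
  then p6 is forced to False.
  then p10 is forced to False.
  then p9 is forced to False.
  then p12 is forced to True.
p5, p7, p8 are now unconstrained; take p5 = False, p7 = False, p8 = True.

p1 = False, p2 = False, p3 = True, p4 = True, p5 = False, p6 = False, p7 = False, p8 = True, p9 = False, p10 = False, p11 = True, p12 = True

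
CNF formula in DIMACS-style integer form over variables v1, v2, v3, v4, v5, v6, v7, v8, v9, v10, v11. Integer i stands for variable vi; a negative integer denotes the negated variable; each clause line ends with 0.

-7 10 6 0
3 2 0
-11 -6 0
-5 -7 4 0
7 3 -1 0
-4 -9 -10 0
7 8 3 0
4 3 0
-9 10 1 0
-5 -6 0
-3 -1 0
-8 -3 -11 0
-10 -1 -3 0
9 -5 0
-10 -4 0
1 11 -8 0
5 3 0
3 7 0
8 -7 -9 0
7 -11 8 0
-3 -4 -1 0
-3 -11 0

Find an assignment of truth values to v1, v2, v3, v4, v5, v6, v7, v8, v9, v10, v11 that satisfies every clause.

v1 = F, v2 = F, v3 = T, v4 = F, v5 = F, v6 = T, v7 = F, v8 = F, v9 = F, v10 = T, v11 = F

Check each clause:
  1. (~v7 | v10 | v6) — ~v7 is true.
  2. (v3 | v2) — v3 is true.
  3. (~v6 | ~v11) — ~v11 is true.
  4. (v4 | ~v7 | ~v5) — ~v7 is true.
  5. (~v1 | v7 | v3) — v3 is true.
  6. (~v9 | ~v10 | ~v4) — ~v4 is true.
  7. (v3 | v7 | v8) — v3 is true.
  8. (v4 | v3) — v3 is true.
  9. (v1 | ~v9 | v10) — v10 is true.
  10. (~v6 | ~v5) — ~v5 is true.
  11. (~v3 | ~v1) — ~v1 is true.
  12. (~v3 | ~v11 | ~v8) — ~v8 is true.
  13. (~v1 | ~v3 | ~v10) — ~v1 is true.
  14. (v9 | ~v5) — ~v5 is true.
  15. (~v4 | ~v10) — ~v4 is true.
  16. (~v8 | v11 | v1) — ~v8 is true.
  17. (v5 | v3) — v3 is true.
  18. (v7 | v3) — v3 is true.
  19. (~v7 | ~v9 | v8) — ~v7 is true.
  20. (v7 | v8 | ~v11) — ~v11 is true.
  21. (~v1 | ~v3 | ~v4) — ~v4 is true.
  22. (~v11 | ~v3) — ~v11 is true.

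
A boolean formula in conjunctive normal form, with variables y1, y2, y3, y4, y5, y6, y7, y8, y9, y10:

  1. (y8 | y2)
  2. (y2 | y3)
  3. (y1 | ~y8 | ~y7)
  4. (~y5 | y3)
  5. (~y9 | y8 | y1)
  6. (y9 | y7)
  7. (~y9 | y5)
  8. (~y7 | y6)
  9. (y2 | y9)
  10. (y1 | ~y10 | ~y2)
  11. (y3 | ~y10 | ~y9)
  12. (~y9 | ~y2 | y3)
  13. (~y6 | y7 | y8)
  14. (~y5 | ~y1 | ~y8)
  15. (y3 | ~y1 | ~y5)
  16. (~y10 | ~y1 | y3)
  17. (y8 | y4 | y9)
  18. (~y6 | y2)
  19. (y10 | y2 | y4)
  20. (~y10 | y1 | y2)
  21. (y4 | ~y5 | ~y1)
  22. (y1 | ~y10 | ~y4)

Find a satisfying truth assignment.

Pure literal: y3 appears only positively; assign y3 = True.
Try y1 = True.
Set y2 = True and propagate.
Branch on y4: take y4 = True.
The remaining clauses are satisfied by y5 = False, y6 = True, y7 = True, y8 = True, y9 = False, y10 = True.
Check each clause:
  1. (y2 | y8) — y8 is true.
  2. (y3 | y2) — y2 is true.
  3. (y1 | ~y7 | ~y8) — y1 is true.
  4. (y3 | ~y5) — y3 is true.
  5. (~y9 | y8 | y1) — y8 is true.
  6. (y9 | y7) — y7 is true.
  7. (~y9 | y5) — ~y9 is true.
  8. (~y7 | y6) — y6 is true.
  9. (y2 | y9) — y2 is true.
  10. (~y10 | ~y2 | y1) — y1 is true.
  11. (~y9 | y3 | ~y10) — y3 is true.
  12. (y3 | ~y9 | ~y2) — y3 is true.
  13. (y8 | y7 | ~y6) — y8 is true.
  14. (~y8 | ~y5 | ~y1) — ~y5 is true.
  15. (~y5 | y3 | ~y1) — y3 is true.
  16. (~y1 | y3 | ~y10) — y3 is true.
  17. (y9 | y8 | y4) — y8 is true.
  18. (~y6 | y2) — y2 is true.
  19. (y2 | y10 | y4) — y10 is true.
  20. (y2 | ~y10 | y1) — y1 is true.
  21. (y4 | ~y5 | ~y1) — ~y5 is true.
  22. (~y10 | y1 | ~y4) — y1 is true.

y1=T, y2=T, y3=T, y4=T, y5=F, y6=T, y7=T, y8=T, y9=F, y10=T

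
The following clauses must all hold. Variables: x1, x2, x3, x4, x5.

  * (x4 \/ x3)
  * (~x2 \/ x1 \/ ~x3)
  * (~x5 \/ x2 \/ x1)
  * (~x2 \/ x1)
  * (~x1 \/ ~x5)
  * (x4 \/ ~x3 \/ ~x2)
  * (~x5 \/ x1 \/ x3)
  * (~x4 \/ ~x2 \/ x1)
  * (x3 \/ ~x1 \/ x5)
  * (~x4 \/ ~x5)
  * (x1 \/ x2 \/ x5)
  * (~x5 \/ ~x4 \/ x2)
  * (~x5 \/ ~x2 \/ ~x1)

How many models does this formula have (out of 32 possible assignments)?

3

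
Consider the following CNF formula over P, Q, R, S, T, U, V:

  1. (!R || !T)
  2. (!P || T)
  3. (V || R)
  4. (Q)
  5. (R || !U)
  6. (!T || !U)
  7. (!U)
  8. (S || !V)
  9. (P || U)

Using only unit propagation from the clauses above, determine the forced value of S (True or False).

True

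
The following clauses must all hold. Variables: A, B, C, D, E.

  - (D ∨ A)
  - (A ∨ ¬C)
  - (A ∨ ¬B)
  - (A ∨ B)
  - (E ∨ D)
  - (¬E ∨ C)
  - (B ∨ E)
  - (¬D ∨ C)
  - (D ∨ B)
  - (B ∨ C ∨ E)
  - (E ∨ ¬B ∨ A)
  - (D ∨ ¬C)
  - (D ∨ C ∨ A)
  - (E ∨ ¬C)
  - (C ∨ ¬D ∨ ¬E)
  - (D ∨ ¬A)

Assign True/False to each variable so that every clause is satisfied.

Branch on A: take A = True.
  then D is forced to True.
  then C is forced to True.
  then E is forced to True.
B is now unconstrained; take B = False.
Every clause has at least one true literal under this assignment.

A=T, B=F, C=T, D=T, E=T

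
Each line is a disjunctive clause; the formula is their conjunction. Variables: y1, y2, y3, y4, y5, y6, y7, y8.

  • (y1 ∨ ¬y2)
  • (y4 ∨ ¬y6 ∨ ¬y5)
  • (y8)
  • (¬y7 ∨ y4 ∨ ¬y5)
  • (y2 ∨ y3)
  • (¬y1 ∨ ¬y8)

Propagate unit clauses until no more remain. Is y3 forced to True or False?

True

(y8) stands alone — y8 = True.
In (¬y1 ∨ ¬y8), ¬y8 is now false; ¬y1 must hold, so y1 = False.
From (¬y2 ∨ y1) and y1 = False: y2 = False.
(y3 ∨ y2): since y2 = False, the clause reduces to (y3). y3 = True.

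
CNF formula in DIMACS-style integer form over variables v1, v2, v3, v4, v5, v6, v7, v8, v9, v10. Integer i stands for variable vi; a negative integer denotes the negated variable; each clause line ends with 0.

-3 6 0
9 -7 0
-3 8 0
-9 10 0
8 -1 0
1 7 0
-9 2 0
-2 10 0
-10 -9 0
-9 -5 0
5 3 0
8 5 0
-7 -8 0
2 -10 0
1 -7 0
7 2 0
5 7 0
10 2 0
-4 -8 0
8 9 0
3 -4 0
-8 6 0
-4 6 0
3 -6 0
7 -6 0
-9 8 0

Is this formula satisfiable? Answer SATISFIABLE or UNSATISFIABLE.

UNSATISFIABLE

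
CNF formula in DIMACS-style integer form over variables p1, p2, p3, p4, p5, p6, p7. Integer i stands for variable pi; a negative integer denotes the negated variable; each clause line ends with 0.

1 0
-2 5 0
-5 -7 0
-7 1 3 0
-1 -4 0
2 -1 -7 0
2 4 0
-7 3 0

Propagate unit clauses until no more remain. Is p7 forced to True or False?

Unit clause (p1) sets p1 = True.
In (~p1 | ~p4), ~p1 is now false; ~p4 must hold, so p4 = False.
(p2 | p4) with p4 = False leaves only p2, so p2 = True.
In (p5 | ~p2), ~p2 is now false; p5 must hold, so p5 = True.
In (~p5 | ~p7), ~p5 is now false; ~p7 must hold, so p7 = False.

False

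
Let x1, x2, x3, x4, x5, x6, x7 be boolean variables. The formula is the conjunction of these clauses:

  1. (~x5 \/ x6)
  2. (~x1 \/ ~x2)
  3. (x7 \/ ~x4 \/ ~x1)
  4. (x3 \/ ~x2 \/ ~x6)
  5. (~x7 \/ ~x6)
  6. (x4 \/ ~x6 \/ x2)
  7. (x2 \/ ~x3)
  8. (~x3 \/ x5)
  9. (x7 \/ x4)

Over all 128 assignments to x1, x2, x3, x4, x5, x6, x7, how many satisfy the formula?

11

Case analysis on x2 and x6:
  x2=1, x6=1: remaining (x1,x3,x4,x5,x7) ∈ {(0,1,1,1,0)} — 1.
  x2=1, x6=0: remaining (x1,x3,x4,x5,x7) ∈ {(0,0,0,0,1); (0,0,1,0,0); (0,0,1,0,1)} — 3.
  x2=0, x6=1: remaining (x1,x3,x4,x5,x7) ∈ {(0,0,1,0,0); (0,0,1,1,0)} — 2.
  x2=0, x6=0: 5 of the 32 assignments to (x1,x3,x4,x5,x7) work.
Total: 1 + 3 + 2 + 5 = 11.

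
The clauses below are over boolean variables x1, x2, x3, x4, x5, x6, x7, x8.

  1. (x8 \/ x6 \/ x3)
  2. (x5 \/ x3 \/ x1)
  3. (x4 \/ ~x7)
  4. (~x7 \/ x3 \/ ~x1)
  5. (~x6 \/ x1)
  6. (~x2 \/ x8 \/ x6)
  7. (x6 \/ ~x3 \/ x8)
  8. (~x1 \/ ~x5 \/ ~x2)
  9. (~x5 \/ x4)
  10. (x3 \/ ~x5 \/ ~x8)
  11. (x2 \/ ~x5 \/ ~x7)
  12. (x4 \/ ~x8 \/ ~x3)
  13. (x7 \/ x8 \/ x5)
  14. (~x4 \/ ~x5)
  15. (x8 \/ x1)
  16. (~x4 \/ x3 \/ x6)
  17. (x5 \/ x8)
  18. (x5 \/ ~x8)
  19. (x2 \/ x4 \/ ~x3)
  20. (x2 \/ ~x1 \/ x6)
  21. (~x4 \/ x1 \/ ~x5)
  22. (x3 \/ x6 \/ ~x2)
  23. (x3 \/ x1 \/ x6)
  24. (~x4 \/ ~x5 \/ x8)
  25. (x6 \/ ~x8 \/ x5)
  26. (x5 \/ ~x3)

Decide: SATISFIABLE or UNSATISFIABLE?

x5 = True:
  propagation gives x4=True; an empty clause results — contradiction.
x5 = False:
  propagation gives x8=True; an empty clause results — contradiction.
Every branch closes, so no satisfying assignment exists.

UNSATISFIABLE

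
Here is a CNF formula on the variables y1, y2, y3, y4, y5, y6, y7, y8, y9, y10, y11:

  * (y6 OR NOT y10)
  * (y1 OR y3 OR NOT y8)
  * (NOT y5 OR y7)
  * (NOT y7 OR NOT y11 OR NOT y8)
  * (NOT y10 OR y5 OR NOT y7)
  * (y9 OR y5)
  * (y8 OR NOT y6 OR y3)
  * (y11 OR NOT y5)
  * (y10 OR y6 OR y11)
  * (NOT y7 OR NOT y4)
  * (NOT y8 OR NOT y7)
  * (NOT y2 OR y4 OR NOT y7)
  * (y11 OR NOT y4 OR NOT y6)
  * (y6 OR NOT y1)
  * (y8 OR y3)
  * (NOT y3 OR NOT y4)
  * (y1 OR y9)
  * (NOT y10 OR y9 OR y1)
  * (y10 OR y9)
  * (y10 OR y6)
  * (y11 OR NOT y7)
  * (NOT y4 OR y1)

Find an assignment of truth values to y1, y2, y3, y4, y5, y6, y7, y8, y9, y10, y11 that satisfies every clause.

y2 occurs only negated in the remaining clauses — set y2 = False.
Pure literal: y9 appears only positively; assign y9 = True.
Branch on y1: take y1 = True.
  then y6 is forced to True.
Try y3 = True.
  then y4 is forced to False.
Branch on y5: take y5 = True.
  then y7 is forced to True.
  then y11 is forced to True.
  then y8 is forced to False.
y10 is now unconstrained; take y10 = False.

y1=T, y2=F, y3=T, y4=F, y5=T, y6=T, y7=T, y8=F, y9=T, y10=F, y11=T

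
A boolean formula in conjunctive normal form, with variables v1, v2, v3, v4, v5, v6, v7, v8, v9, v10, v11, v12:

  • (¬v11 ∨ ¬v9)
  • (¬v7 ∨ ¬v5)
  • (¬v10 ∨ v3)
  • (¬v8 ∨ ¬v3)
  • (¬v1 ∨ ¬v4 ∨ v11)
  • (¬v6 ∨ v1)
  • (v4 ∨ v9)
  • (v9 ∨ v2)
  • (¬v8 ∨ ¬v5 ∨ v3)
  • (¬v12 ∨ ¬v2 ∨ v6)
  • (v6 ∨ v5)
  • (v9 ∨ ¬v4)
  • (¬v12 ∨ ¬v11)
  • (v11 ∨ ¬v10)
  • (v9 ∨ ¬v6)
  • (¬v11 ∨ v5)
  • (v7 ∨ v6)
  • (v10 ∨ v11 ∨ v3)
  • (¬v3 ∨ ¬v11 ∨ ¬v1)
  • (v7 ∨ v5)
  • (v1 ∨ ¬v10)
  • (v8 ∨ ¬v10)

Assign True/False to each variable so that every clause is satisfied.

Branch on v1: take v1 = True.
Set v2 = False and propagate.
  then v9 is forced to True.
  then v11 is forced to False.
  then v4 is forced to False.
  then v10 is forced to False.
  then v3 is forced to True.
  then v8 is forced to False.
Try v5 = False.
  then v6 is forced to True.
  then v7 is forced to True.
v12 is now unconstrained; take v12 = True.
Every clause has at least one true literal under this assignment.

v1=True, v2=False, v3=True, v4=False, v5=False, v6=True, v7=True, v8=False, v9=True, v10=False, v11=False, v12=True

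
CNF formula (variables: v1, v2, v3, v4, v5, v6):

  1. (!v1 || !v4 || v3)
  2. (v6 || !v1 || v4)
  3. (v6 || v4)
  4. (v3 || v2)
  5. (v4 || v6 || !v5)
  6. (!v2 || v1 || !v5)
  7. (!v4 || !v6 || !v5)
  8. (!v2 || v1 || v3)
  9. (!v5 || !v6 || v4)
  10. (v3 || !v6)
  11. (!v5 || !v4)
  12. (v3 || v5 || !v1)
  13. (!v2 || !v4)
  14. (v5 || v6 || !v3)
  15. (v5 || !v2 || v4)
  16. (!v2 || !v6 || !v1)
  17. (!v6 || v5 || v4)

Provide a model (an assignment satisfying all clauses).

v1=0  v2=0  v3=1  v4=1  v5=0  v6=1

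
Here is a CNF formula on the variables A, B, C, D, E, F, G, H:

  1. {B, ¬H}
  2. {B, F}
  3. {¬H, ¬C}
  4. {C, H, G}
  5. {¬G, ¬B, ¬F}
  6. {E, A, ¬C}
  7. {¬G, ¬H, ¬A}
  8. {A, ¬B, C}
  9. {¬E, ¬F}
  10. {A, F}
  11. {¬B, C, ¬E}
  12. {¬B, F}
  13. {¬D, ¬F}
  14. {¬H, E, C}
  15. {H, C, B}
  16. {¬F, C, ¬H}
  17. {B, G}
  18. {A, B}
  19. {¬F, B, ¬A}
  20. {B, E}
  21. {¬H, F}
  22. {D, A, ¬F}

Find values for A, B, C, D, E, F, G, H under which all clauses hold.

A=T  B=T  C=T  D=F  E=F  F=T  G=F  H=F

Check each clause:
  1. {¬H, B} — ¬H is true.
  2. {B, F} — B is true.
  3. {¬C, ¬H} — ¬H is true.
  4. {G, H, C} — C is true.
  5. {¬G, ¬B, ¬F} — ¬G is true.
  6. {¬C, A, E} — A is true.
  7. {¬G, ¬A, ¬H} — ¬H is true.
  8. {C, ¬B, A} — A is true.
  9. {¬F, ¬E} — ¬E is true.
  10. {A, F} — A is true.
  11. {¬E, ¬B, C} — C is true.
  12. {¬B, F} — F is true.
  13. {¬D, ¬F} — ¬D is true.
  14. {¬H, E, C} — ¬H is true.
  15. {C, H, B} — B is true.
  16. {¬F, ¬H, C} — ¬H is true.
  17. {G, B} — B is true.
  18. {A, B} — A is true.
  19. {B, ¬A, ¬F} — B is true.
  20. {B, E} — B is true.
  21. {¬H, F} — ¬H is true.
  22. {A, D, ¬F} — A is true.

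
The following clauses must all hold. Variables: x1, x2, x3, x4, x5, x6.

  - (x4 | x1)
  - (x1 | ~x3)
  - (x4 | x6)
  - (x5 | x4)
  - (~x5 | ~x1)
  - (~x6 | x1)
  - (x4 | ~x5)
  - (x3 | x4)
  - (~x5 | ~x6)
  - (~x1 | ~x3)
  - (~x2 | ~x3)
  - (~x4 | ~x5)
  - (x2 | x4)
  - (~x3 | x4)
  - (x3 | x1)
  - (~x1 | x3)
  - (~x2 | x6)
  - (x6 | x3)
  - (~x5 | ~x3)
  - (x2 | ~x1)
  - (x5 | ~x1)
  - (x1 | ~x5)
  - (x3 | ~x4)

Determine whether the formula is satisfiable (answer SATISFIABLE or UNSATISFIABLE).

UNSATISFIABLE

x1 = True:
  propagation gives x5=False; an empty clause results — contradiction.
x1 = False:
  propagation gives x4=True, x3=False; an empty clause results — contradiction.
Every branch closes, so no satisfying assignment exists.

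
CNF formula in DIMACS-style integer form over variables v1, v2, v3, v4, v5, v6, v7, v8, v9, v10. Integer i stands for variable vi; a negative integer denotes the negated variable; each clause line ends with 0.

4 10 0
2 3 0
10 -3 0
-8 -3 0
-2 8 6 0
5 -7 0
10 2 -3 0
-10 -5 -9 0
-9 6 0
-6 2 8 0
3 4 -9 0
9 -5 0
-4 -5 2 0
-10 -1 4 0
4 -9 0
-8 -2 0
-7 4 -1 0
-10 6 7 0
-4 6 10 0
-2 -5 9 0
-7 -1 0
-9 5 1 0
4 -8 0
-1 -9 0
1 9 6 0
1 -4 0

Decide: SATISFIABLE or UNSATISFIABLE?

SATISFIABLE

Branch on v1: take v1 = True.
  then v7 is forced to False.
  then v9 is forced to False.
  then v5 is forced to False.
Try v2 = True.
  then v8 is forced to False.
  then v6 is forced to True.
The remaining clauses are satisfied by v3 = False, v4 = True, v10 = False.
So v1 = True, v2 = True, v3 = False, v4 = True, v5 = False, v6 = True, v7 = False, v8 = False, v9 = False, v10 = False is a satisfying assignment.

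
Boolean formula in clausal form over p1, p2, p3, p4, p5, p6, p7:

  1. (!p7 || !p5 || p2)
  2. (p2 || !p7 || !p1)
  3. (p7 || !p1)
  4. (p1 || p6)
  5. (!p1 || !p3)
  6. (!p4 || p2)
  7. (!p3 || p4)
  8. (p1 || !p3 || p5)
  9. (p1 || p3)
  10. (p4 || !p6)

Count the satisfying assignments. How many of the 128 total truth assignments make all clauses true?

Case analysis on p1 and p3:
  p1=1, p3=1: a clause becomes empty — 0.
  p1=1, p3=0: p5 free; 3 ways for (p2,p4,p6,p7) × 2^1 = 6.
  p1=0, p3=1: remaining (p2,p4,p5,p6,p7) ∈ {(1,1,1,1,0); (1,1,1,1,1)} — 2.
  p1=0, p3=0: a clause becomes empty — 0.
Total: 0 + 6 + 2 + 0 = 8.

8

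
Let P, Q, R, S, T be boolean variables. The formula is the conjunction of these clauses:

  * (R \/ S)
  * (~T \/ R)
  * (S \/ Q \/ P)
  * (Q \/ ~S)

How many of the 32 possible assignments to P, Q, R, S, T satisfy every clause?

Split on S, then Q.
  S=1, Q=1: P free; 3 ways for (R,T) × 2^1 = 6.
  S=1, Q=0: a clause becomes empty — 0.
  S=0, Q=1: remaining (P,R,T) ∈ {(0,1,0); (0,1,1); (1,1,0); (1,1,1)} — 4.
  S=0, Q=0: remaining (P,R,T) ∈ {(1,1,0); (1,1,1)} — 2.
Total: 6 + 0 + 4 + 2 = 12.

12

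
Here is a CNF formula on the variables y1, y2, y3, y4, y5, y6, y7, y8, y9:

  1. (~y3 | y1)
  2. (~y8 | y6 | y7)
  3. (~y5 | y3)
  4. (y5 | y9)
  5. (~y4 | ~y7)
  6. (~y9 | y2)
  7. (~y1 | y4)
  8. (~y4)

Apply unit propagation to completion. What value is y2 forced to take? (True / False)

True

(~y4) stands alone — y4 = False.
(y4 | ~y1): since y4 = False, the clause reduces to (~y1). y1 = False.
(~y3 | y1) with y1 = False leaves only ~y3, so y3 = False.
(~y5 | y3) with y3 = False leaves only ~y5, so y5 = False.
From (y5 | y9) and y5 = False: y9 = True.
In (y2 | ~y9), ~y9 is now false; y2 must hold, so y2 = True.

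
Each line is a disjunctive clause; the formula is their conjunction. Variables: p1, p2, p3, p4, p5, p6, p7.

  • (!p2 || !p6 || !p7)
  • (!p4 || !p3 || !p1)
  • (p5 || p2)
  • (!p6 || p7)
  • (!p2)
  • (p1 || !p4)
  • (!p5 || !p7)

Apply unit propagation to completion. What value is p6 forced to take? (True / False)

False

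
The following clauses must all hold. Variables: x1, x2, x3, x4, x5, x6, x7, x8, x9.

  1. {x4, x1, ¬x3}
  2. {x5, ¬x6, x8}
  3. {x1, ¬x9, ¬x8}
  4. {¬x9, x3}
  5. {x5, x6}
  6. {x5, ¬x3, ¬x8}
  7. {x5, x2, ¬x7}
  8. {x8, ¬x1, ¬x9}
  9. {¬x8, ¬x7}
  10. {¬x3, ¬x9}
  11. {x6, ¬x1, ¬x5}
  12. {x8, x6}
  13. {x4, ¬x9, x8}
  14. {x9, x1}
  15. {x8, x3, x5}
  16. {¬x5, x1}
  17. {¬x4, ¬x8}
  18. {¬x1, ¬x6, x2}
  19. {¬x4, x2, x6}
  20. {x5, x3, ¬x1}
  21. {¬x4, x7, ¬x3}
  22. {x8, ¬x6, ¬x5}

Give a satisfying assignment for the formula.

x1=1, x2=1, x3=0, x4=0, x5=1, x6=1, x7=0, x8=1, x9=0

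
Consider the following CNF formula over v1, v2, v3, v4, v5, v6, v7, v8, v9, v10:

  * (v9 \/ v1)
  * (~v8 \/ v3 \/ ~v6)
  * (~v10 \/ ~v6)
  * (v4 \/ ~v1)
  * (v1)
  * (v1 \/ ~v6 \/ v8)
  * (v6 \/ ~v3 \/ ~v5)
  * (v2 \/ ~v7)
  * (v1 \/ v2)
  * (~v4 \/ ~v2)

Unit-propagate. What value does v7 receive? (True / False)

False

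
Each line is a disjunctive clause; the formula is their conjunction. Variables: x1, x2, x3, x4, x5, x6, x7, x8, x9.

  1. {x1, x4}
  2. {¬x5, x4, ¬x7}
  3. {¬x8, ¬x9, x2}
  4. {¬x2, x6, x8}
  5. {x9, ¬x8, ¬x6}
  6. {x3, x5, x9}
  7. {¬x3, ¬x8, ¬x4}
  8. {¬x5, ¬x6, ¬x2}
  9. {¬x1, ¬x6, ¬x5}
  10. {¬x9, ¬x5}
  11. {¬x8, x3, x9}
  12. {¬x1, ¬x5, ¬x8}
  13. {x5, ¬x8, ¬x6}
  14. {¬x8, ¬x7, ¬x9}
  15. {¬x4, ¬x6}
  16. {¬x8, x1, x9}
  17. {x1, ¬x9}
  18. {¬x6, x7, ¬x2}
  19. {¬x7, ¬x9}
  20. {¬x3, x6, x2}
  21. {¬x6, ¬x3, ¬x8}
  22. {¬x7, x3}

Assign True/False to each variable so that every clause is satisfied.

x1 = True, x2 = False, x3 = True, x4 = False, x5 = False, x6 = True, x7 = False, x8 = False, x9 = False

Branch on x1: take x1 = True.
For the remaining variables, x2 = False, x3 = True, x4 = False, x5 = False, x6 = True, x7 = False, x8 = False, x9 = False works.
Check each clause:
  1. {x1, x4} — x1 is true.
  2. {x4, ¬x5, ¬x7} — ¬x7 is true.
  3. {¬x8, x2, ¬x9} — ¬x8 is true.
  4. {x6, ¬x2, x8} — ¬x2 is true.
  5. {x9, ¬x6, ¬x8} — ¬x8 is true.
  6. {x3, x5, x9} — x3 is true.
  7. {¬x3, ¬x8, ¬x4} — ¬x8 is true.
  8. {¬x6, ¬x5, ¬x2} — ¬x5 is true.
  9. {¬x1, ¬x6, ¬x5} — ¬x5 is true.
  10. {¬x9, ¬x5} — ¬x5 is true.
  11. {¬x8, x3, x9} — ¬x8 is true.
  12. {¬x1, ¬x8, ¬x5} — ¬x8 is true.
  13. {¬x6, ¬x8, x5} — ¬x8 is true.
  14. {¬x8, ¬x9, ¬x7} — ¬x8 is true.
  15. {¬x6, ¬x4} — ¬x4 is true.
  16. {¬x8, x1, x9} — ¬x8 is true.
  17. {x1, ¬x9} — x1 is true.
  18. {x7, ¬x2, ¬x6} — ¬x2 is true.
  19. {¬x7, ¬x9} — ¬x7 is true.
  20. {x6, ¬x3, x2} — x6 is true.
  21. {¬x3, ¬x8, ¬x6} — ¬x8 is true.
  22. {¬x7, x3} — ¬x7 is true.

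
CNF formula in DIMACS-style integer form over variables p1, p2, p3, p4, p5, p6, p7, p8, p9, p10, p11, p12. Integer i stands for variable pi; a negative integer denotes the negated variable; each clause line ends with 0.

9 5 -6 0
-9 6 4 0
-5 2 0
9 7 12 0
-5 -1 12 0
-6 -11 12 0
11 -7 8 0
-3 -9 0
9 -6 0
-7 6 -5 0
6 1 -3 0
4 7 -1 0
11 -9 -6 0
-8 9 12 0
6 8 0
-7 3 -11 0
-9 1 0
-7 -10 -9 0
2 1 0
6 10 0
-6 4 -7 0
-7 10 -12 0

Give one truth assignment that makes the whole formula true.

p4 occurs only positively in the remaining clauses — set p4 = True.
Set p1 = True and propagate.
Branch on p2: take p2 = False.
  then p5 is forced to False.
Branch on p3: take p3 = False.
For the remaining variables, p6 = False, p7 = False, p8 = True, p9 = False, p10 = True, p11 = False, p12 = True works.

p1=True, p2=False, p3=False, p4=True, p5=False, p6=False, p7=False, p8=True, p9=False, p10=True, p11=False, p12=True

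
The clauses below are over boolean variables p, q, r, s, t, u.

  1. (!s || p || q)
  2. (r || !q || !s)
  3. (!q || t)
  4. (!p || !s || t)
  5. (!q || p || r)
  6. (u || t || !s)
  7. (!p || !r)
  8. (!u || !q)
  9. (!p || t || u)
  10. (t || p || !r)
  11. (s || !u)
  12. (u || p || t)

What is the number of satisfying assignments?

8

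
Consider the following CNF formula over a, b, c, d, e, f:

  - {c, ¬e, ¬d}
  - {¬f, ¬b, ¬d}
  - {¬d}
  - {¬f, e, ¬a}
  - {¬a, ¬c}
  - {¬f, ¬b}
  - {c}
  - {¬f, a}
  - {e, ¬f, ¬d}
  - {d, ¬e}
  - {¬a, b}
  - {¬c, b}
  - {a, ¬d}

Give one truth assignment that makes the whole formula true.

Unit propagation: (¬d) forces d = False.
The clause (c) is unit: c must be True.
The clause (¬a) is unit: a must be False.
The clause (¬f) is unit: f must be False.
The clause (¬e) is unit: e must be False.
The clause (b) is unit: b must be True.
Every clause has at least one true literal under this assignment.
Check each clause:
  1. {c, ¬e, ¬d} — c is true.
  2. {¬b, ¬f, ¬d} — ¬f is true.
  3. {¬d} — ¬d is true.
  4. {¬f, e, ¬a} — ¬f is true.
  5. {¬c, ¬a} — ¬a is true.
  6. {¬f, ¬b} — ¬f is true.
  7. {c} — c is true.
  8. {a, ¬f} — ¬f is true.
  9. {e, ¬d, ¬f} — ¬f is true.
  10. {¬e, d} — ¬e is true.
  11. {b, ¬a} — b is true.
  12. {b, ¬c} — b is true.
  13. {a, ¬d} — ¬d is true.

a=False, b=True, c=True, d=False, e=False, f=False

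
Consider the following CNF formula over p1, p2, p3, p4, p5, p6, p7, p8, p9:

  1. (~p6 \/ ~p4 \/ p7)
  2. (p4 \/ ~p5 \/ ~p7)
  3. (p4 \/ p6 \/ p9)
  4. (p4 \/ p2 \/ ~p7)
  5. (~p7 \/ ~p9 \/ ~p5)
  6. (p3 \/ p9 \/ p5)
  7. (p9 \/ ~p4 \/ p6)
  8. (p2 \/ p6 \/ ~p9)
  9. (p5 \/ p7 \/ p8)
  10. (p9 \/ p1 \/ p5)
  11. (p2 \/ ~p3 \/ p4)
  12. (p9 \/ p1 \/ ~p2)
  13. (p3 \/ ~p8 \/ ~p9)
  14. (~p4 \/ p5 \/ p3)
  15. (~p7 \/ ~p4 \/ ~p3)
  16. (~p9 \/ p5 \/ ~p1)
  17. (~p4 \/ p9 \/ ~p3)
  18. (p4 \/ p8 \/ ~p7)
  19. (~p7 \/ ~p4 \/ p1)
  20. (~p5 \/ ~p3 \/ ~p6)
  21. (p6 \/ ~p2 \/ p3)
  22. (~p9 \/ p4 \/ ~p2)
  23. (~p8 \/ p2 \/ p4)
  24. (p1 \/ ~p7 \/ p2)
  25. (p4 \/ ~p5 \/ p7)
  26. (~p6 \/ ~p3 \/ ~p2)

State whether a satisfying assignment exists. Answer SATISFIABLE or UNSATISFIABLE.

Branch on p1: take p1 = False.
Set p2 = True and propagate.
  then p9 is forced to True.
  then p4 is forced to True.
  then p7 is forced to False.
  then p6 is forced to False.
  then p3 is forced to True.
For the remaining variables, p5 = False, p8 = True works.
So p1=F, p2=T, p3=T, p4=T, p5=F, p6=F, p7=F, p8=T, p9=T is a satisfying assignment.

SATISFIABLE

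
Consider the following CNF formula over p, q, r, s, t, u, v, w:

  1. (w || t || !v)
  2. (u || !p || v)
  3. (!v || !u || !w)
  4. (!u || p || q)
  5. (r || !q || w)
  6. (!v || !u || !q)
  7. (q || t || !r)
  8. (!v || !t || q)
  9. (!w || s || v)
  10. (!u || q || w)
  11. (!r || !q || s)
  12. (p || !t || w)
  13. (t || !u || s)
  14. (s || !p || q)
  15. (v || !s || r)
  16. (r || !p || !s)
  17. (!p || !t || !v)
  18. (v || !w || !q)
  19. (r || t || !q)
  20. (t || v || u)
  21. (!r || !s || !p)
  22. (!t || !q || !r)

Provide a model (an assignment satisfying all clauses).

Branch on p: take p = False.
For the remaining variables, q = True, r = True, s = True, t = False, u = False, v = True, w = True works.
Check each clause:
  1. (w || !v || t) — w is true.
  2. (!p || v || u) — !p is true.
  3. (!w || !v || !u) — !u is true.
  4. (p || !u || q) — !u is true.
  5. (!q || w || r) — w is true.
  6. (!v || !q || !u) — !u is true.
  7. (t || q || !r) — q is true.
  8. (!v || q || !t) — q is true.
  9. (v || s || !w) — s is true.
  10. (!u || w || q) — w is true.
  11. (s || !r || !q) — s is true.
  12. (!t || w || p) — w is true.
  13. (!u || s || t) — !u is true.
  14. (s || q || !p) — q is true.
  15. (!s || v || r) — r is true.
  16. (!s || !p || r) — r is true.
  17. (!v || !p || !t) — !t is true.
  18. (v || !q || !w) — v is true.
  19. (!q || t || r) — r is true.
  20. (t || v || u) — v is true.
  21. (!s || !p || !r) — !p is true.
  22. (!q || !r || !t) — !t is true.

p=0  q=1  r=1  s=1  t=0  u=0  v=1  w=1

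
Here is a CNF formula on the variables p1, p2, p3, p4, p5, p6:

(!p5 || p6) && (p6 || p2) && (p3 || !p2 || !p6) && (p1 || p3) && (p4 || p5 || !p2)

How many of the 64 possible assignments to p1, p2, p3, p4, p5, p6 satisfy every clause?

Split on p2, then p6.
  p2=1, p6=1: p1 free; 3 ways for (p3,p4,p5) × 2^1 = 6.
  p2=1, p6=0: remaining (p1,p3,p4,p5) ∈ {(0,1,1,0); (1,0,1,0); (1,1,1,0)} — 3.
  p2=0, p6=1: p4, p5 free; 3 ways for (p1,p3) × 2^2 = 12.
  p2=0, p6=0: a clause becomes empty — 0.
Total: 6 + 3 + 12 + 0 = 21.

21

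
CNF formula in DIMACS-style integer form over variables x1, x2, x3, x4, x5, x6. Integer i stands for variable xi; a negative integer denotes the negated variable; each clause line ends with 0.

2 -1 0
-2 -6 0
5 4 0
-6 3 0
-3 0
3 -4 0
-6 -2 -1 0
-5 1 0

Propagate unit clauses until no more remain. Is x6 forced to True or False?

Unit clause (~x3) sets x3 = False.
(x3 \/ ~x6): since x3 = False, the clause reduces to (~x6). x6 = False.

False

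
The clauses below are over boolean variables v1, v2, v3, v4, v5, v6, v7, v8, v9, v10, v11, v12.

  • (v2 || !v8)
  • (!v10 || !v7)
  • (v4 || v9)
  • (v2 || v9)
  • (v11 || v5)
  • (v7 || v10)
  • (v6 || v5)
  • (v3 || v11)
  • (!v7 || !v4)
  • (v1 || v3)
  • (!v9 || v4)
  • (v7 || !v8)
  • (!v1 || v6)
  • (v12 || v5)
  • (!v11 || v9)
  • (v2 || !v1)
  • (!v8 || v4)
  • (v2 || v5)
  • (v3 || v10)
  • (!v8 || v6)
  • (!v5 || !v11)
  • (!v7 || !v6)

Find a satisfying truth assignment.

v3 occurs only positively in the remaining clauses — set v3 = True.
Pure literal: v8 appears only negated; assign v8 = False.
Try v1 = False.
For the remaining variables, v2 = False, v4 = True, v5 = True, v6 = True, v7 = False, v9 = True, v10 = True, v11 = False, v12 = True works.

v1 = False, v2 = False, v3 = True, v4 = True, v5 = True, v6 = True, v7 = False, v8 = False, v9 = True, v10 = True, v11 = False, v12 = True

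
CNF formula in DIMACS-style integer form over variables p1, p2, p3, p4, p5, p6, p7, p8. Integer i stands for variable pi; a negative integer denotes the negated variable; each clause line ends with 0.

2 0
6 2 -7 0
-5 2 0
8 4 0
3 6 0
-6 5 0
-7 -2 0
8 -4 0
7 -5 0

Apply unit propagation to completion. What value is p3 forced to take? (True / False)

Unit clause (p2) sets p2 = True.
(~p2 | ~p7) with p2 = True leaves only ~p7, so p7 = False.
(~p5 | p7) with p7 = False leaves only ~p5, so p5 = False.
(~p6 | p5): since p5 = False, the clause reduces to (~p6). p6 = False.
From (p6 | p3) and p6 = False: p3 = True.

True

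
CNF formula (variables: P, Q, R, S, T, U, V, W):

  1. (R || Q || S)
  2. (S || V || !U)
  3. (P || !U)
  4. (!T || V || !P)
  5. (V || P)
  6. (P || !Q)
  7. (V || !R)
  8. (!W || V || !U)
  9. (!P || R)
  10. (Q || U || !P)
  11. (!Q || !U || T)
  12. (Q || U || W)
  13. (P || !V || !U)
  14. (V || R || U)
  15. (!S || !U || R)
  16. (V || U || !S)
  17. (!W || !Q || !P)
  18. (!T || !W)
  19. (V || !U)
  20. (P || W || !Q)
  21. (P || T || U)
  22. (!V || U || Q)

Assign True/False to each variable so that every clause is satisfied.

P = True, Q = True, R = True, S = True, T = True, U = False, V = True, W = False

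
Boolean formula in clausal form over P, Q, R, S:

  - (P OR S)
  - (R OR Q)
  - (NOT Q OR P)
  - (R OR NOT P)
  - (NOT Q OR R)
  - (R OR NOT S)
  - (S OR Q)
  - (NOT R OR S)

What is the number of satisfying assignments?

3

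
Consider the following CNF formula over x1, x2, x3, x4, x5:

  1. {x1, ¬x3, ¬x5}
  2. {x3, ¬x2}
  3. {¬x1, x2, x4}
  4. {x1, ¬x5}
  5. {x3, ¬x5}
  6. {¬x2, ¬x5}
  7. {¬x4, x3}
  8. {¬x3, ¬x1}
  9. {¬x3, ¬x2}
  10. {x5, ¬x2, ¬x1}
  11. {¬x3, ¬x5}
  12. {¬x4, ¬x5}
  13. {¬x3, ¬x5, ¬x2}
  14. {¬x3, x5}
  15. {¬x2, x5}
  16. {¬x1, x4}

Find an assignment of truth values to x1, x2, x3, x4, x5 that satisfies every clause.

Branch on x1: take x1 = False.
  then x5 is forced to False.
  then x3 is forced to False.
  then x2 is forced to False.
  then x4 is forced to False.
Every clause has at least one true literal under this assignment.

x1 = F, x2 = F, x3 = F, x4 = F, x5 = F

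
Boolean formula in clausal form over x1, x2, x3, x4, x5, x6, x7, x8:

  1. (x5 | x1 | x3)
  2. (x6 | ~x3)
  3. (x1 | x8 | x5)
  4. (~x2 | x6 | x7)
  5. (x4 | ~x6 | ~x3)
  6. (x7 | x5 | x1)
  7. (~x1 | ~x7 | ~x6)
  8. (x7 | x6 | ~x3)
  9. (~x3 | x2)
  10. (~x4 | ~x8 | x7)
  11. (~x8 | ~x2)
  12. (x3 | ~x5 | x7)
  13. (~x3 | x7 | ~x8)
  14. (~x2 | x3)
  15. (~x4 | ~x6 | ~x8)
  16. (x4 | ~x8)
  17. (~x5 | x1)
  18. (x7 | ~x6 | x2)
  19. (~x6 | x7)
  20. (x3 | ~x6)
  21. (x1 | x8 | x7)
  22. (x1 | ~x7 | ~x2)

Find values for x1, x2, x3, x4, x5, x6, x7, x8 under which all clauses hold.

Try x1 = True.
Branch on x2: take x2 = False.
  then x3 is forced to False.
  then x6 is forced to False.
The remaining clauses are satisfied by x4 = False, x5 = True, x7 = True, x8 = False.
Check each clause:
  1. (x5 | x1 | x3) — x1 is true.
  2. (x6 | ~x3) — ~x3 is true.
  3. (x1 | x5 | x8) — x1 is true.
  4. (x6 | ~x2 | x7) — ~x2 is true.
  5. (~x6 | ~x3 | x4) — ~x6 is true.
  6. (x5 | x1 | x7) — x1 is true.
  7. (~x1 | ~x7 | ~x6) — ~x6 is true.
  8. (x6 | ~x3 | x7) — ~x3 is true.
  9. (x2 | ~x3) — ~x3 is true.
  10. (~x8 | x7 | ~x4) — ~x8 is true.
  11. (~x2 | ~x8) — ~x8 is true.
  12. (x3 | ~x5 | x7) — x7 is true.
  13. (x7 | ~x8 | ~x3) — ~x8 is true.
  14. (x3 | ~x2) — ~x2 is true.
  15. (~x8 | ~x4 | ~x6) — ~x8 is true.
  16. (x4 | ~x8) — ~x8 is true.
  17. (x1 | ~x5) — x1 is true.
  18. (x2 | ~x6 | x7) — ~x6 is true.
  19. (x7 | ~x6) — ~x6 is true.
  20. (~x6 | x3) — ~x6 is true.
  21. (x1 | x8 | x7) — x1 is true.
  22. (~x7 | x1 | ~x2) — x1 is true.

x1=1, x2=0, x3=0, x4=0, x5=1, x6=0, x7=1, x8=0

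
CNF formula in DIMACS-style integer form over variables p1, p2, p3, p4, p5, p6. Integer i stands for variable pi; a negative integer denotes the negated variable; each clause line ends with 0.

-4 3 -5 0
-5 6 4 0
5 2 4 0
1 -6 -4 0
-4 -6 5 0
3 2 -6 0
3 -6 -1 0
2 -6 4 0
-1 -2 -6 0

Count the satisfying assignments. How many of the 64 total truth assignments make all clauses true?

21

Case analysis on p6 and p4:
  p6=T, p4=T: remaining (p1,p2,p3,p5) ∈ {(T,F,T,T)} — 1.
  p6=T, p4=F: remaining (p1,p2,p3,p5) ∈ {(F,T,F,F); (F,T,F,T); (F,T,T,F); (F,T,T,T)} — 4.
  p6=F, p4=T: p1, p2 free; 3 ways for (p3,p5) × 2^2 = 12.
  p6=F, p4=F: remaining (p1,p2,p3,p5) ∈ {(F,T,F,F); (F,T,T,F); (T,T,F,F); (T,T,T,F)} — 4.
Total: 1 + 4 + 12 + 4 = 21.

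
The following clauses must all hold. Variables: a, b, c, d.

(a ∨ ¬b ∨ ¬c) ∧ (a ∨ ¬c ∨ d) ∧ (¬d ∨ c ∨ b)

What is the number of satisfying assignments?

Case analysis on c and a:
  c=T, a=T: remaining (b,d) ∈ {(F,F); (F,T); (T,F); (T,T)} — 4.
  c=T, a=F: remaining (b,d) ∈ {(F,T)} — 1.
  c=F, a=T: remaining (b,d) ∈ {(F,F); (T,F); (T,T)} — 3.
  c=F, a=F: remaining (b,d) ∈ {(F,F); (T,F); (T,T)} — 3.
Total: 4 + 1 + 3 + 3 = 11.

11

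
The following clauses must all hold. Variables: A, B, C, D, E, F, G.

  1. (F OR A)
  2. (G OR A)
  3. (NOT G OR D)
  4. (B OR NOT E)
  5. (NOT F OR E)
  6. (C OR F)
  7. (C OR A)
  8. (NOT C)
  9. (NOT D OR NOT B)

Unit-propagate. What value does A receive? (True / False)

True

Unit clause (NOT C) sets C = False.
(C OR F) with C = False leaves only F, so F = True.
In (NOT F OR E), NOT F is now false; E must hold, so E = True.
(B OR NOT E) with E = True leaves only B, so B = True.
From (C OR A) and C = False: A = True.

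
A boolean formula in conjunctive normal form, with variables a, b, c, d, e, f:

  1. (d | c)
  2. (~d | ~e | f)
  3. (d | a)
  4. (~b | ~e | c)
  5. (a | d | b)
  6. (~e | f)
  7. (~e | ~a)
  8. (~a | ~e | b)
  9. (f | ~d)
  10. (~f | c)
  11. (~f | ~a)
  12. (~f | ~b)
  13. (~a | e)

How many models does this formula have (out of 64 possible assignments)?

2

Satisfying assignments:
  a=0 b=0 c=1 d=1 e=0 f=1
  a=0 b=0 c=1 d=1 e=1 f=1
Count: 2.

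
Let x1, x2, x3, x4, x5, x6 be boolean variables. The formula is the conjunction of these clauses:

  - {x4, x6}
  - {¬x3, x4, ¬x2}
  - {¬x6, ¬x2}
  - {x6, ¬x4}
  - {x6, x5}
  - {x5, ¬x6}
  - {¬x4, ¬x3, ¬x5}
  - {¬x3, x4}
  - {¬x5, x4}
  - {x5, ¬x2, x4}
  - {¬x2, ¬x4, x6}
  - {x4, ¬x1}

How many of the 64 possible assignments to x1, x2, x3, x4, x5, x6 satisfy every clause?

2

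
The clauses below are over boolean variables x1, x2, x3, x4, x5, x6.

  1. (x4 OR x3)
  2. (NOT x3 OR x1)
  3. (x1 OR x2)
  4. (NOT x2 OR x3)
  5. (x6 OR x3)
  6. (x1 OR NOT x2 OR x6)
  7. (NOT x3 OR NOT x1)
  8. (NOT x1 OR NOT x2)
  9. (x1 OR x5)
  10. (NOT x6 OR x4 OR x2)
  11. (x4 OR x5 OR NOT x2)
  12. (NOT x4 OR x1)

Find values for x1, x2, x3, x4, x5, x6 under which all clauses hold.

x1 = T, x2 = F, x3 = F, x4 = T, x5 = F, x6 = T

Check each clause:
  1. (x3 OR x4) — x4 is true.
  2. (x1 OR NOT x3) — x1 is true.
  3. (x2 OR x1) — x1 is true.
  4. (x3 OR NOT x2) — NOT x2 is true.
  5. (x3 OR x6) — x6 is true.
  6. (NOT x2 OR x1 OR x6) — x1 is true.
  7. (NOT x1 OR NOT x3) — NOT x3 is true.
  8. (NOT x1 OR NOT x2) — NOT x2 is true.
  9. (x5 OR x1) — x1 is true.
  10. (x2 OR NOT x6 OR x4) — x4 is true.
  11. (NOT x2 OR x5 OR x4) — x4 is true.
  12. (x1 OR NOT x4) — x1 is true.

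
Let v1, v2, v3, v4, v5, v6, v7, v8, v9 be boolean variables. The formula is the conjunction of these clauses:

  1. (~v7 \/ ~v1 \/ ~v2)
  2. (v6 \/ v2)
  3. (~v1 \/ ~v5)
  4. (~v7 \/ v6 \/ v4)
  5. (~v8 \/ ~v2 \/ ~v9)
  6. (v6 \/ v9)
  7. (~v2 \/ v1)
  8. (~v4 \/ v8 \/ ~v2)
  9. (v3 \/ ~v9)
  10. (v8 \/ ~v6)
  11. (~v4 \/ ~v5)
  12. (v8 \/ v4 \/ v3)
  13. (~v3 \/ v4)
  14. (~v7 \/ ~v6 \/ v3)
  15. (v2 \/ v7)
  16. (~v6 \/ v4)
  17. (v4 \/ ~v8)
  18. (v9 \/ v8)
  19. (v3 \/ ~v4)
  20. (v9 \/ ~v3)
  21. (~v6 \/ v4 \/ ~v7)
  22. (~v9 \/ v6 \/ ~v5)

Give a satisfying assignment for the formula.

v1=T  v2=F  v3=T  v4=T  v5=F  v6=T  v7=T  v8=T  v9=T

Check each clause:
  1. (~v1 \/ ~v2 \/ ~v7) — ~v2 is true.
  2. (v6 \/ v2) — v6 is true.
  3. (~v5 \/ ~v1) — ~v5 is true.
  4. (~v7 \/ v4 \/ v6) — v4 is true.
  5. (~v9 \/ ~v2 \/ ~v8) — ~v2 is true.
  6. (v9 \/ v6) — v9 is true.
  7. (~v2 \/ v1) — v1 is true.
  8. (~v4 \/ v8 \/ ~v2) — v8 is true.
  9. (v3 \/ ~v9) — v3 is true.
  10. (~v6 \/ v8) — v8 is true.
  11. (~v4 \/ ~v5) — ~v5 is true.
  12. (v4 \/ v8 \/ v3) — v8 is true.
  13. (~v3 \/ v4) — v4 is true.
  14. (~v7 \/ ~v6 \/ v3) — v3 is true.
  15. (v7 \/ v2) — v7 is true.
  16. (~v6 \/ v4) — v4 is true.
  17. (v4 \/ ~v8) — v4 is true.
  18. (v9 \/ v8) — v8 is true.
  19. (v3 \/ ~v4) — v3 is true.
  20. (v9 \/ ~v3) — v9 is true.
  21. (v4 \/ ~v7 \/ ~v6) — v4 is true.
  22. (~v9 \/ ~v5 \/ v6) — ~v5 is true.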